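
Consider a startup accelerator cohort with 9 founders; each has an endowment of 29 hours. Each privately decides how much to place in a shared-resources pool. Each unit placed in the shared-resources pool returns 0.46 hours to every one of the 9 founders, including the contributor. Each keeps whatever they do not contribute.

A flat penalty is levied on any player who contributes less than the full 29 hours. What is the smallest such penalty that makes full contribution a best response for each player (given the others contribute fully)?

15.66 hours

Given the others contribute fully, the best deviation is to contribute 0 (any partial contribution still incurs the fine and gives up units whose private return 0.46 is below 1).
Deviating from 29 to 0 saves 29 hours but forfeits the deviator's share of the drop in the shared-resources pool: 0.46 × 29 = 13.34.
So the deviation gain is 29 − 13.34 = 15.66, and the fine must be at least 15.66 hours to wipe it out.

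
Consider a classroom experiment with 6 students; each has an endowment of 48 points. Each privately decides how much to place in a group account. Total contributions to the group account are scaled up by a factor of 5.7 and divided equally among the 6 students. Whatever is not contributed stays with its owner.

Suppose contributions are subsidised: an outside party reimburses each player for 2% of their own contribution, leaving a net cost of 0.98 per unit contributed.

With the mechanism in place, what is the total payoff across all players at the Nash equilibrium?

The effective private return is (5.7/6) / 0.98 = 0.9694, which is still under 1, so the mechanism doesn't change anyone's dominant strategy: zero contribution.
Everyone keeps their endowment and the group total is 6 × 48 = 288.

288.00 points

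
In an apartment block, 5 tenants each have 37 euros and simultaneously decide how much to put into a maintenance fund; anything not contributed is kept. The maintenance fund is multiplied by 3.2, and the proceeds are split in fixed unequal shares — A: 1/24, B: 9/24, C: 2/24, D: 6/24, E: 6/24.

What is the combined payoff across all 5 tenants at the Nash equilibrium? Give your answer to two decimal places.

266.40 euros

Each unit j contributes comes back to j as 3.2 × (j's share), so j prefers to contribute only if that share exceeds 1/3.2 = 0.3125; otherwise keeping the unit dominates.
The only share above 0.3125 is B's 9/24, contributing 37; the remaining 4 contribute 0. Total contributed: 37.
The maintenance fund pays out 3.2 × 37 = 118.40 in total (split across the unequal shares, but the aggregate is all that matters for the group sum).
The 4 free-riders keep 37 each, adding 148. Group total = 148 + 118.40 = 266.40.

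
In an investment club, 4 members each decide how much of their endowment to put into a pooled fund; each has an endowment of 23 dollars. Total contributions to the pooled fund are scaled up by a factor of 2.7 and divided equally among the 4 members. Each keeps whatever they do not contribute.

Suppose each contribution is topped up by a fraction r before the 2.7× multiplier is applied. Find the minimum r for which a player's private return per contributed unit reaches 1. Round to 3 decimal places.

With matching at rate r, one contributed unit becomes (1 + r) in the pooled fund and returns 2.7 × (1 + r) / 4 to the contributor.
Setting this equal to 1: 1 + r = 4/2.7 = 1.4815.
So the minimum matching rate is r = 1.4815 − 1 = 0.481.

0.481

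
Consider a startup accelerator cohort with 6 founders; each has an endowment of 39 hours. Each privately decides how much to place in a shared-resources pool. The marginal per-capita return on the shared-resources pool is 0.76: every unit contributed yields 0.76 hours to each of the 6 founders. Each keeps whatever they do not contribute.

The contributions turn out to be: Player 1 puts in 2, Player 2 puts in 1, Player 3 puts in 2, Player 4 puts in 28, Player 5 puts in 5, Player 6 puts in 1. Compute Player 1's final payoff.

66.64 hours

Total contributed: 2 + 1 + 2 + 28 + 5 + 1 = 39.
Each receives 0.76 × 39 = 29.64 from the shared-resources pool.
Player 1 keeps 39 − 2 = 37, so Player 1's payoff is 37 + 29.64 = 66.64.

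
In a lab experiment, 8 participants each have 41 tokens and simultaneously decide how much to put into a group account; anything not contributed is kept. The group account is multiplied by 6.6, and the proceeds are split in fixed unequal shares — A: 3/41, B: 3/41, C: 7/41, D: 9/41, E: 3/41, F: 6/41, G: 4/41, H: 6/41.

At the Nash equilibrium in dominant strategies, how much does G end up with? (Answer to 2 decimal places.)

93.80 tokens

Player j's private return per contributed unit is 6.6 × (j's share). Contributing is weakly dominant for j when that share is at least 1/6.6 = 0.1515, and contributing 0 is dominant otherwise.
C and D clear that bar, contributing 41 each; the remaining 6 contribute 0. Total contributed: 82.
G keeps 41 and receives 6.6 × 82 × 4/41 = 52.80 from the group account, for a payoff of 93.80.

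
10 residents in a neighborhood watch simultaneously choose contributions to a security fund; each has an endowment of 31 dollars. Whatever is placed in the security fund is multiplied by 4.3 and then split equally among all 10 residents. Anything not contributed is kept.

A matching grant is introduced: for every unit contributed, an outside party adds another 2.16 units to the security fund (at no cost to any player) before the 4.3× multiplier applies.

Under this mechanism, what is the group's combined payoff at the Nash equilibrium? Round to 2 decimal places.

4212.28 dollars

Under the mechanism each unit contributed yields 4.3 × 3.16 / 10 = 1.3588 back to its contributor per unit of net cost, which exceeds 1, making full contribution the dominant choice for everyone.
So the Nash equilibrium is full contribution by all 10; the group earns 4.3 × 3.16 × 310 = 4212.28.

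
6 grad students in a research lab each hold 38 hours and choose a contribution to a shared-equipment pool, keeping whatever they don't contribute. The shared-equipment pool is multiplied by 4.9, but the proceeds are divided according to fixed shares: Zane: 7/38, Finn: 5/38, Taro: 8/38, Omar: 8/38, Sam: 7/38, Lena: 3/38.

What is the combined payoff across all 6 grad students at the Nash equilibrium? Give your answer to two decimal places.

524.40 hours

For player j, contributing a unit is worthwhile iff 4.9 × (j's share) ≥ 1, i.e. iff j's share is at least 0.2041.
The shares above 0.2041 belong to Taro and Omar, contributing 38 each; the remaining 4 contribute 0. Total contributed: 76.
The shared-equipment pool pays out 4.9 × 76 = 372.40 in total (split across the unequal shares, but the aggregate is all that matters for the group sum).
The 4 free-riders keep 38 each, adding 152. Group total = 152 + 372.40 = 524.40.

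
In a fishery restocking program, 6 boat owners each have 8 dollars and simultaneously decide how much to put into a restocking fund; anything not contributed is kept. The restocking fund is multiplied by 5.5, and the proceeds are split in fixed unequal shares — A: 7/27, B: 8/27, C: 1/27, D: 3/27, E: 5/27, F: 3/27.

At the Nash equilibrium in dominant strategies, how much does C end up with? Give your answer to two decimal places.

12.89 dollars

A player with share s gets back 5.5·s per unit contributed, so full contribution is dominant for anyone with s > 1/5.5 = 0.1818 and zero contribution is dominant for anyone below.
The shares above 0.1818 belong to A, B and E, contributing 8 each; the remaining 3 contribute 0. Total contributed: 24.
C keeps 8 and receives 5.5 × 24 × 1/27 = 4.89 from the restocking fund, for a payoff of 12.89.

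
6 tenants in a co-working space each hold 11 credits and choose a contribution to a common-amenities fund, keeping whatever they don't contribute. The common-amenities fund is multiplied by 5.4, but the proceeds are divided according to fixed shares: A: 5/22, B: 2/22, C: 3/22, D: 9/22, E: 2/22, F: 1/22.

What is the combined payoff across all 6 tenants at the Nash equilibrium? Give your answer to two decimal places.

A player with share s gets back 5.4·s per unit contributed, so full contribution is dominant for anyone with s > 1/5.4 = 0.1852 and zero contribution is dominant for anyone below.
The shares above 0.1852 belong to A and D, contributing 11 each; the remaining 4 contribute 0. Total contributed: 22.
The common-amenities fund pays out 5.4 × 22 = 118.80 in total (split across the unequal shares, but the aggregate is all that matters for the group sum).
The 4 free-riders keep 11 each, adding 44. Group total = 44 + 118.80 = 162.80.

162.80 credits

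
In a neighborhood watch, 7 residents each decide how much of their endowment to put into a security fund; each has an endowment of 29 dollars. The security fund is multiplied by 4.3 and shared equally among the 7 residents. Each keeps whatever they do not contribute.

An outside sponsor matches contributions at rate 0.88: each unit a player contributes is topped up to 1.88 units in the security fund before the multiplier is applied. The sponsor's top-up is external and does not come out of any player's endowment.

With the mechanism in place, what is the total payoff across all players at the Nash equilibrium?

1641.05 dollars

The effective private return per unit is now 4.3 × 1.88 / 7 = 1.1549 > 1, so every player's dominant strategy flips to full contribution.
So the Nash equilibrium is full contribution by all 7; the group earns 4.3 × 1.88 × 203 = 1641.05.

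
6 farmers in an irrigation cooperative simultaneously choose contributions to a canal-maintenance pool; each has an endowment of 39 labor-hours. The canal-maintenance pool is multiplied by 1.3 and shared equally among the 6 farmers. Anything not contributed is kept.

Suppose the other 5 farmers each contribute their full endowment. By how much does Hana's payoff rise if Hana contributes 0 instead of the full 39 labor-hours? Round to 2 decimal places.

30.55 labor-hours

Switching from a contribution of 39 to 0 lets Hana keep an extra 39 labor-hours, but lowers the canal-maintenance pool by 39, which costs Hana their own share of that drop: 1.3/6 × 39 = 8.45.
Net gain = 39 − 8.45 = 30.55. The private return per contributed unit (0.2167) is below 1, so free-riding is indeed the best response regardless of what the others do.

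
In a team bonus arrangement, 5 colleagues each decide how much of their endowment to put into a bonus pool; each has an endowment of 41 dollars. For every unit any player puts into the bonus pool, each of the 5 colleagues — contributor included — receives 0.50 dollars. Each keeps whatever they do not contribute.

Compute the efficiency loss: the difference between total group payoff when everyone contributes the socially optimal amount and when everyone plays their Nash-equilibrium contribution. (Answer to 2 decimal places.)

307.50 dollars

The private return per contributed unit is 0.50 < 1, so contributing 0 is dominant for every player. At the Nash equilibrium everyone keeps their 41, and the group total is 5 × 41 = 205.
Each contributed unit returns 2.500 to the group as a whole (0.50 to each of 5 players), which exceeds 1, so the social optimum is full contribution: group total = 2.500 × 205 = 512.50.
Efficiency loss = 512.50 − 205 = 307.50.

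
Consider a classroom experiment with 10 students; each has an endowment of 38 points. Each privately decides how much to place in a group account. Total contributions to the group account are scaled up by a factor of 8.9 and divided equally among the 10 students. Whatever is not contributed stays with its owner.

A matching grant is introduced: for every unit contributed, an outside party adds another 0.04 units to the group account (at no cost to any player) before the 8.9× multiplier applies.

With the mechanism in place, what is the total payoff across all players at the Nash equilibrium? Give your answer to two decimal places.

380.00 points

Even with the mechanism, each unit contributed returns only 8.9 × 1.04 / 10 = 0.9256 per unit of net cost, so contributing nothing is still dominant.
Everyone keeps their endowment and the group total is 10 × 38 = 380.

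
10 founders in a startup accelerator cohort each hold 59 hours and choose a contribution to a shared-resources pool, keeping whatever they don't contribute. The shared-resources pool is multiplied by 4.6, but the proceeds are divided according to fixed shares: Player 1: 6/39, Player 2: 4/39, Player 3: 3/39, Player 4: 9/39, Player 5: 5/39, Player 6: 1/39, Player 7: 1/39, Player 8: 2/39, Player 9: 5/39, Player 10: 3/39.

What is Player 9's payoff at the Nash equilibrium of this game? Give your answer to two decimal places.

93.79 hours

Each unit j contributes comes back to j as 4.6 × (j's share), so j prefers to contribute only if that share exceeds 1/4.6 = 0.2174; otherwise keeping the unit dominates.
Player 4 alone (share 9/39) is above the threshold, contributing 59; the remaining 9 contribute 0. Total contributed: 59.
Player 9 keeps 59 and receives 4.6 × 59 × 5/39 = 34.79 from the shared-resources pool, for a payoff of 93.79.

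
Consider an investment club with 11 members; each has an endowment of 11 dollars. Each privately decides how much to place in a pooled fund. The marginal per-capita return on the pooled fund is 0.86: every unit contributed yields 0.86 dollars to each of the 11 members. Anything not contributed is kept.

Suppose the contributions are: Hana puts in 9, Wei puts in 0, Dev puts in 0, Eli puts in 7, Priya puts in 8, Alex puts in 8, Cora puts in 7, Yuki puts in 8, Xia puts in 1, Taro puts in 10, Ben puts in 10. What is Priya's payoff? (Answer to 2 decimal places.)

61.48 dollars

Total contributed: 9 + 0 + 0 + 7 + 8 + 8 + 7 + 8 + 1 + 10 + 10 = 68.
Each receives 0.86 × 68 = 58.48 from the pooled fund.
Priya keeps 11 − 8 = 3, so Priya's payoff is 3 + 58.48 = 61.48.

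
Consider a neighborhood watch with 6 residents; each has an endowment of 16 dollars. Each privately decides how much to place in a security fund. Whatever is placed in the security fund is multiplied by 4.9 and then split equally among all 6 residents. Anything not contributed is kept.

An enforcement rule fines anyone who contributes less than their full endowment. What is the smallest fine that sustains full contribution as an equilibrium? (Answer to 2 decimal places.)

2.93 dollars

Given the others contribute fully, the best deviation is to contribute 0 (any partial contribution still incurs the fine and gives up units whose private return 0.8167 is below 1).
Deviating from 16 to 0 saves 16 dollars but forfeits the deviator's share of the drop in the security fund: 4.9/6 × 16 = 13.07.
So the deviation gain is 16 − 13.07 = 2.93, and the fine must be at least 2.93 dollars to wipe it out.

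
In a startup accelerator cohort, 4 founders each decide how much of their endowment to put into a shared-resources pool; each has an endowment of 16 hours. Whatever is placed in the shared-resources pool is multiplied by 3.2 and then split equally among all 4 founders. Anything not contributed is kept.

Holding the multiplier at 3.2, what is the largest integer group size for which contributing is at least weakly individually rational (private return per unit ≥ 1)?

Private return per unit is 3.2/(group size), which is ≥ 1 whenever the group size is ≤ 3.2.
The largest such integer is 3.

3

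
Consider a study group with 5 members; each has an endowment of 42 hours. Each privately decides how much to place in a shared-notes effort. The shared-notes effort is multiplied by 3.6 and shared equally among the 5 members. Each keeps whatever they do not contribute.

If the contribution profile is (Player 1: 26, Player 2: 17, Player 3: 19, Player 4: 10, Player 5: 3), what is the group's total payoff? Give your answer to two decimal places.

405.00 hours

Total contributed: 26 + 17 + 19 + 10 + 3 = 75; total kept: 5 × 42 − 75 = 135.
The shared-notes effort pays out 3.6 × 75 = 270.00 in aggregate.
Group total = 135 + 270.00 = 405.00.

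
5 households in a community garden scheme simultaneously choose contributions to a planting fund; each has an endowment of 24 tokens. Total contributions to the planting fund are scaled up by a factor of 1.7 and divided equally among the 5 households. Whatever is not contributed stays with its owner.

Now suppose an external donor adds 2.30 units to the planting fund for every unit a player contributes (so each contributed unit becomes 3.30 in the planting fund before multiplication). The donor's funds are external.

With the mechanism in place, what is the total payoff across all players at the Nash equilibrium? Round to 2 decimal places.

With the mechanism, a contributed unit returns 1.7 × 3.30 / 5 = 1.1220 per unit of net cost to the contributor — now above 1 — so contributing fully is weakly dominant for every player.
At the Nash equilibrium everyone contributes 24. Group total payoff = 1.7 × 3.30 × 120 = 673.20.

673.20 tokens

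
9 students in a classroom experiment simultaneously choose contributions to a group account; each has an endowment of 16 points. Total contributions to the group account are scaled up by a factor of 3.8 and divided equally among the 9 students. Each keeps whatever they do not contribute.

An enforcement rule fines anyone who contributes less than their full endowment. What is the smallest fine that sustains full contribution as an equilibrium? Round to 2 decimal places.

9.24 points

Given the others contribute fully, the best deviation is to contribute 0 (any partial contribution still incurs the fine and gives up units whose private return 0.4222 is below 1).
Deviating from 16 to 0 saves 16 points but forfeits the deviator's share of the drop in the group account: 3.8/9 × 16 = 6.76.
So the deviation gain is 16 − 6.76 = 9.24, and the fine must be at least 9.24 points to wipe it out.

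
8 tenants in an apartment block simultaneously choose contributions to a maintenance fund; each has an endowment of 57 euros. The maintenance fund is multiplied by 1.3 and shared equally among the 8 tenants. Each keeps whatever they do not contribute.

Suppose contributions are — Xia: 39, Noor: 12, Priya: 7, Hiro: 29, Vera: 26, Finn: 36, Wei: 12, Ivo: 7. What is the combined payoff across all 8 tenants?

Total contributed: 39 + 12 + 7 + 29 + 26 + 36 + 12 + 7 = 168; total kept: 8 × 57 − 168 = 288.
The maintenance fund pays out 1.3 × 168 = 218.40 in aggregate.
Group total = 288 + 218.40 = 506.40.

506.40 euros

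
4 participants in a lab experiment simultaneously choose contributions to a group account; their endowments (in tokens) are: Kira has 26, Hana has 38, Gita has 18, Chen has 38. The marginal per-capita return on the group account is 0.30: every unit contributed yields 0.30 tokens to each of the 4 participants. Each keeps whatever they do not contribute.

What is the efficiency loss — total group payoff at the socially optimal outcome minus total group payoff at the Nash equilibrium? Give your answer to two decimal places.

24.00 tokens

The private return per contributed unit is 0.30 < 1 for everyone, so the Nash equilibrium is zero contribution and the group total is Σ E_j = 26 + 38 + 18 + 38 = 120.
Each contributed unit returns 1.200 to the group, so the social optimum is full contribution by everyone: group total = 1.200 × 120 = 144.00.
Efficiency loss = (1.200 − 1) × 120 = 24.00.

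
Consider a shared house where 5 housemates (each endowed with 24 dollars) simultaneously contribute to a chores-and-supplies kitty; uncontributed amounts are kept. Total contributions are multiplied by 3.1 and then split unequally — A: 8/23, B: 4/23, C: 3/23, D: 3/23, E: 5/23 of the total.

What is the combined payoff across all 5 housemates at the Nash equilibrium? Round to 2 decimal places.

170.40 dollars

Each unit j contributes comes back to j as 3.1 × (j's share), so j prefers to contribute only if that share exceeds 1/3.1 = 0.3226; otherwise keeping the unit dominates.
A alone (share 8/23) is above the threshold, contributing 24; the remaining 4 contribute 0. Total contributed: 24.
The chores-and-supplies kitty pays out 3.1 × 24 = 74.40 in total (split across the unequal shares, but the aggregate is all that matters for the group sum).
The 4 free-riders keep 24 each, adding 96. Group total = 96 + 74.40 = 170.40.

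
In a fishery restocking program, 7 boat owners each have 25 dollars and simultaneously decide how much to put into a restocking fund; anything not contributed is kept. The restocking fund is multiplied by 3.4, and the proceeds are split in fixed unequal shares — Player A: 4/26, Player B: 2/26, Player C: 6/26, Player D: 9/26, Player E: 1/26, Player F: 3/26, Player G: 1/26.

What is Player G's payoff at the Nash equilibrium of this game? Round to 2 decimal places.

Each unit j contributes comes back to j as 3.4 × (j's share), so j prefers to contribute only if that share exceeds 1/3.4 = 0.2941; otherwise keeping the unit dominates.
Player D alone (share 9/26) is above the threshold, contributing 25; the remaining 6 contribute 0. Total contributed: 25.
Player G keeps 25 and receives 3.4 × 25 × 1/26 = 3.27 from the restocking fund, for a payoff of 28.27.

28.27 dollars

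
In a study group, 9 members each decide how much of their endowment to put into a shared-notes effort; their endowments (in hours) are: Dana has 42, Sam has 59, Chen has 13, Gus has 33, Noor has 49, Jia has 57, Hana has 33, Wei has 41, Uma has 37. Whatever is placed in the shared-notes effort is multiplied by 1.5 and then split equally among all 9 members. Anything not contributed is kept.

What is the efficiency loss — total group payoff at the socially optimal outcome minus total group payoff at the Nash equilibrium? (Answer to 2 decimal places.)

182.00 hours

The private return per contributed unit is 1.5/9 = 0.1667 < 1 for every player regardless of endowment, so the Nash equilibrium is zero contribution and the group total is Σ E_j = 42 + 59 + 13 + 33 + 49 + 57 + 33 + 41 + 37 = 364.
Each contributed unit returns 1.500 to the group, so the social optimum is full contribution by everyone: group total = 1.500 × 364 = 546.00.
Efficiency loss = (1.500 − 1) × 364 = 182.00.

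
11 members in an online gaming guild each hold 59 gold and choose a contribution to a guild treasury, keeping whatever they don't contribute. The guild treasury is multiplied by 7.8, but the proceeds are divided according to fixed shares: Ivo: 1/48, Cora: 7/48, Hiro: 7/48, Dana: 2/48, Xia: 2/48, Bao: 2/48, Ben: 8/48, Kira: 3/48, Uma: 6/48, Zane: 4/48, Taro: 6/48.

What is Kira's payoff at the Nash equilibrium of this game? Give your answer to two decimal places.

145.29 gold

Player j's private return per contributed unit is 7.8 × (j's share). Contributing is weakly dominant for j when that share is at least 1/7.8 = 0.1282, and contributing 0 is dominant otherwise.
Cora, Hiro and Ben clear that bar, contributing 59 each; the remaining 8 contribute 0. Total contributed: 177.
Kira keeps 59 and receives 7.8 × 177 × 3/48 = 86.29 from the guild treasury, for a payoff of 145.29.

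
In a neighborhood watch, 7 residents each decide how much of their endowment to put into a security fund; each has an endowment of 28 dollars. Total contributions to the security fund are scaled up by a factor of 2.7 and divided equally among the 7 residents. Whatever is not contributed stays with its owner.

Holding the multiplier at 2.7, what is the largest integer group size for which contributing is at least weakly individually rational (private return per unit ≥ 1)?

2

Private return per unit is 2.7/(group size), which is ≥ 1 whenever the group size is ≤ 2.7.
The largest such integer is 2.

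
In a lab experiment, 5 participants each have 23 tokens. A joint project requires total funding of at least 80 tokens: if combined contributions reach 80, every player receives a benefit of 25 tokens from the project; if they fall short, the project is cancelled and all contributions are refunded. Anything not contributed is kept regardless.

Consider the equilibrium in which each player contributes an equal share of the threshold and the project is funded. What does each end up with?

Equal share of the threshold: 80/5 = 16.
At this profile no one gains by cutting their contribution: any cut drops the total below 80, the project is cancelled, contributions are refunded, and the deviator ends with 23, which is less than 23 − 16 + 25 = 32. Contributing more than 16 just wastes the excess. So contributing exactly 16 is a best response.
Each player's payoff: 23 − 16 + 25 = 32.

32 tokens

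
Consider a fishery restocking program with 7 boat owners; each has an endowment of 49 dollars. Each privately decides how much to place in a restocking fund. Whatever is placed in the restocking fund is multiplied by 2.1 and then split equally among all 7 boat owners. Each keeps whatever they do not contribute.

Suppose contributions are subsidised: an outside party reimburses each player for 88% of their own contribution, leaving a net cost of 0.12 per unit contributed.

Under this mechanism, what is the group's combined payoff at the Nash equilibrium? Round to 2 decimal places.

The effective private return per unit is now (2.1/7) / 0.12 = 2.5000 > 1, so every player's dominant strategy flips to full contribution.
At the Nash equilibrium everyone contributes 49. Group total payoff = 7 × (49 × 0.88 + 2.1 × 49) = 1022.14.

1022.14 dollars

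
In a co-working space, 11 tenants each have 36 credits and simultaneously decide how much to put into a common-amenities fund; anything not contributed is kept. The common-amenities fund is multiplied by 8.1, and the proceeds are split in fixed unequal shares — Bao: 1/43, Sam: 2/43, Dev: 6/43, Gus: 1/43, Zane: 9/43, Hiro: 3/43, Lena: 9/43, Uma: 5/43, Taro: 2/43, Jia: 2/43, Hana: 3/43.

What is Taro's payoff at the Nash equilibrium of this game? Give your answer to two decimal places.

Each unit j contributes comes back to j as 8.1 × (j's share), so j prefers to contribute only if that share exceeds 1/8.1 = 0.1235; otherwise keeping the unit dominates.
Dev, Zane and Lena clear that bar, contributing 36 each; the remaining 8 contribute 0. Total contributed: 108.
Taro keeps 36 and receives 8.1 × 108 × 2/43 = 40.69 from the common-amenities fund, for a payoff of 76.69.

76.69 credits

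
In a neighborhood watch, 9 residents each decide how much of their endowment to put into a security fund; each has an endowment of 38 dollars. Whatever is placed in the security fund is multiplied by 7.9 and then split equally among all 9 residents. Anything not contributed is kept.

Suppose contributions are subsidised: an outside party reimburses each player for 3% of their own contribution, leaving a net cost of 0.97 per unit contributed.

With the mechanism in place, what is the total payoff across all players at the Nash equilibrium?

The effective private return is (7.9/9) / 0.97 = 0.9049, which is still under 1, so the mechanism doesn't change anyone's dominant strategy: zero contribution.
At the Nash equilibrium no one contributes; group total payoff = 9 × 38 = 342.

342.00 dollars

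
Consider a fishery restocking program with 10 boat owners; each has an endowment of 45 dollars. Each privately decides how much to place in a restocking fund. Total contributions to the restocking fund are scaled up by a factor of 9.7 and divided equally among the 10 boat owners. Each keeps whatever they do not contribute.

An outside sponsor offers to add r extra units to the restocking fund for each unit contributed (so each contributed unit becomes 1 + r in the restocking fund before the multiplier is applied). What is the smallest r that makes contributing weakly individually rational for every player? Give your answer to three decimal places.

0.031

With matching at rate r, one contributed unit becomes (1 + r) in the restocking fund and returns 9.7 × (1 + r) / 10 to the contributor.
Setting this equal to 1: 1 + r = 10/9.7 = 1.0309.
So the minimum matching rate is r = 1.0309 − 1 = 0.031.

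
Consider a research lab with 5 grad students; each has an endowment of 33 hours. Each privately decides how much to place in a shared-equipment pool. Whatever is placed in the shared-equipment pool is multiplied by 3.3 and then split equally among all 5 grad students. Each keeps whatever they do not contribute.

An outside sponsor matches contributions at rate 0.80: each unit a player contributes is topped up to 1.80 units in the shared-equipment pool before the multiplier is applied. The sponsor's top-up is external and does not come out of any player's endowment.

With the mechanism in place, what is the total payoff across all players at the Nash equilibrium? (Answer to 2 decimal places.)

Under the mechanism each unit contributed yields 3.3 × 1.80 / 5 = 1.1880 back to its contributor per unit of net cost, which exceeds 1, making full contribution the dominant choice for everyone.
At the Nash equilibrium everyone contributes 33. Group total payoff = 3.3 × 1.80 × 165 = 980.10.

980.10 hours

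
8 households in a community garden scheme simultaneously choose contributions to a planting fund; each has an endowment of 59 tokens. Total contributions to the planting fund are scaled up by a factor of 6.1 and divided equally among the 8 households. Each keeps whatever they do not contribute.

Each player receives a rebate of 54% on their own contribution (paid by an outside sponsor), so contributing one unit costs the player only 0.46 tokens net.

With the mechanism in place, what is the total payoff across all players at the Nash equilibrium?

3134.08 tokens

The effective private return per unit is now (6.1/8) / 0.46 = 1.6576 > 1, so every player's dominant strategy flips to full contribution.
At the Nash equilibrium everyone contributes 59. Group total payoff = 8 × (59 × 0.54 + 6.1 × 59) = 3134.08.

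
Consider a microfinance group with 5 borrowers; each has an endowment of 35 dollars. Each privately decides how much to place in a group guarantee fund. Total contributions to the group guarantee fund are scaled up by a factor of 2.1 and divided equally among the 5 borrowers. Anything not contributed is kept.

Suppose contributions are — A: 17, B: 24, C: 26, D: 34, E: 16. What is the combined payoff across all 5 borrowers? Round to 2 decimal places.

303.70 dollars

Total contributed: 17 + 24 + 26 + 34 + 16 = 117; total kept: 5 × 35 − 117 = 58.
The group guarantee fund pays out 2.1 × 117 = 245.70 in aggregate.
Group total = 58 + 245.70 = 303.70.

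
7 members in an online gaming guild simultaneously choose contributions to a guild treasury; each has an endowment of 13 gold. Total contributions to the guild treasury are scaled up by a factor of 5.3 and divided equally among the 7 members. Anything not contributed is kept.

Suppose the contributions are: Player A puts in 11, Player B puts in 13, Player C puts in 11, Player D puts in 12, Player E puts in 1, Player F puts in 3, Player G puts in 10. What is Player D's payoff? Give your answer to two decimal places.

47.19 gold

Total contributed: 11 + 13 + 11 + 12 + 1 + 3 + 10 = 61.
Each receives 5.3 × 61 / 7 = 46.19 from the guild treasury.
Player D keeps 13 − 12 = 1, so Player D's payoff is 1 + 46.19 = 47.19.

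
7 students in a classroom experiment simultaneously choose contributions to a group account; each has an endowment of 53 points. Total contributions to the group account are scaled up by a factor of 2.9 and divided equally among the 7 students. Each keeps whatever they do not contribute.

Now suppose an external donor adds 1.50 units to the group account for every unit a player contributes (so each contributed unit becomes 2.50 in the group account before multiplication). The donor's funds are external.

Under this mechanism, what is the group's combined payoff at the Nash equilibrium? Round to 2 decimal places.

With the mechanism, a contributed unit returns 2.9 × 2.50 / 7 = 1.0357 per unit of net cost to the contributor — now above 1 — so contributing fully is weakly dominant for every player.
At the Nash equilibrium everyone contributes 53. Group total payoff = 2.9 × 2.50 × 371 = 2689.75.

2689.75 points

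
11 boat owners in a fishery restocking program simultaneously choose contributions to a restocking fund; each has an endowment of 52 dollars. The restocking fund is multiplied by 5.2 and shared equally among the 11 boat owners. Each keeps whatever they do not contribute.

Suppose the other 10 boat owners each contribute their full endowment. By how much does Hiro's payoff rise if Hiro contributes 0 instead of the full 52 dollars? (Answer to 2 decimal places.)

27.42 dollars

Switching from a contribution of 52 to 0 lets Hiro keep an extra 52 dollars, but lowers the restocking fund by 52, which costs Hiro their own share of that drop: 5.2/11 × 52 = 24.58.
Net gain = 52 − 24.58 = 27.42. The private return per contributed unit (0.4727) is below 1, so free-riding is indeed the best response regardless of what the others do.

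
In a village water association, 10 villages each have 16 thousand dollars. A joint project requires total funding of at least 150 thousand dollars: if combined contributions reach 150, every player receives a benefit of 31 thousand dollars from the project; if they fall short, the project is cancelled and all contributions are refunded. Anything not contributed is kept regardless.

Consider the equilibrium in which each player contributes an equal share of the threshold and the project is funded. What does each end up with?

32 thousand dollars

Equal share of the threshold: 150/10 = 15.
At this profile no one gains by cutting their contribution: any cut drops the total below 150, the project is cancelled, contributions are refunded, and the deviator ends with 16, which is less than 16 − 15 + 31 = 32. Contributing more than 15 just wastes the excess. So contributing exactly 15 is a best response.
Each player's payoff: 16 − 15 + 31 = 32.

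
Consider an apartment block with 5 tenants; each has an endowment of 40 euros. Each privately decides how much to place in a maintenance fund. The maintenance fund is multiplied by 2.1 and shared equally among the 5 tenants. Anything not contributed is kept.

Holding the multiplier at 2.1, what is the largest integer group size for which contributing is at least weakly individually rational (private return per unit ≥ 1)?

2

Private return per unit is 2.1/(group size), which is ≥ 1 whenever the group size is ≤ 2.1.
The largest such integer is 2.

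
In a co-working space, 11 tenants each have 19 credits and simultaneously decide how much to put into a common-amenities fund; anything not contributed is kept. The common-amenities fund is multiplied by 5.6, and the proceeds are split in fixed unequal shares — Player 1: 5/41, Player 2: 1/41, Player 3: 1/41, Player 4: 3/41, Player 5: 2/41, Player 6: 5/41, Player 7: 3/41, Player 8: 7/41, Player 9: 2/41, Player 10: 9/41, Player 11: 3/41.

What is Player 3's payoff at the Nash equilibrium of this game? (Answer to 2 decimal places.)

21.60 credits

Player j's private return per contributed unit is 5.6 × (j's share). Contributing is weakly dominant for j when that share is at least 1/5.6 = 0.1786, and contributing 0 is dominant otherwise.
The only share above 0.1786 is Player 10's 9/41, contributing 19; the remaining 10 contribute 0. Total contributed: 19.
Player 3 keeps 19 and receives 5.6 × 19 × 1/41 = 2.60 from the common-amenities fund, for a payoff of 21.60.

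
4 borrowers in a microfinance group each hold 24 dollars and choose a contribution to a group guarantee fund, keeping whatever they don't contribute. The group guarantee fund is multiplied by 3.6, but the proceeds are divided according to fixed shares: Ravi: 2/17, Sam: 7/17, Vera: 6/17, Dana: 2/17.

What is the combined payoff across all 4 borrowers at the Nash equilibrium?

A player with share s gets back 3.6·s per unit contributed, so full contribution is dominant for anyone with s > 1/3.6 = 0.2778 and zero contribution is dominant for anyone below.
The shares above 0.2778 belong to Sam and Vera, contributing 24 each; the remaining 2 contribute 0. Total contributed: 48.
The group guarantee fund pays out 3.6 × 48 = 172.80 in total (split across the unequal shares, but the aggregate is all that matters for the group sum).
The 2 free-riders keep 24 each, adding 48. Group total = 48 + 172.80 = 220.80.

220.80 dollars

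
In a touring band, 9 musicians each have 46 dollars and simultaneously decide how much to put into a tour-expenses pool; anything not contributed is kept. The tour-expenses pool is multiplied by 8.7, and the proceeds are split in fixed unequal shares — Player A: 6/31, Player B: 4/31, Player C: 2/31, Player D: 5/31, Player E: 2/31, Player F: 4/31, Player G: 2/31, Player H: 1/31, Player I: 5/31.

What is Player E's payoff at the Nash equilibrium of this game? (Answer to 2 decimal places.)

175.10 dollars

Player j's private return per contributed unit is 8.7 × (j's share). Contributing is weakly dominant for j when that share is at least 1/8.7 = 0.1149, and contributing 0 is dominant otherwise.
Player A, Player B, Player D, Player F and Player I clear that bar, contributing 46 each; the remaining 4 contribute 0. Total contributed: 230.
Player E keeps 46 and receives 8.7 × 230 × 2/31 = 129.10 from the tour-expenses pool, for a payoff of 175.10.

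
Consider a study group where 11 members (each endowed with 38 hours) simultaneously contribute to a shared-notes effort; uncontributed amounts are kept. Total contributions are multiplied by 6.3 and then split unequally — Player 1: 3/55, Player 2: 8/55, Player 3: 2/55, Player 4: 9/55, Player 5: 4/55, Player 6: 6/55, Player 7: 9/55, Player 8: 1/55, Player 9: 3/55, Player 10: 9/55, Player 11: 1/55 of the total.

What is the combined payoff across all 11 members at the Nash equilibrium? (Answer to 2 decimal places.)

1022.20 hours

Each unit j contributes comes back to j as 6.3 × (j's share), so j prefers to contribute only if that share exceeds 1/6.3 = 0.1587; otherwise keeping the unit dominates.
Player 4, Player 7 and Player 10 are above the threshold, contributing 38 each; the remaining 8 contribute 0. Total contributed: 114.
The shared-notes effort pays out 6.3 × 114 = 718.20 in total (split across the unequal shares, but the aggregate is all that matters for the group sum).
The 8 free-riders keep 38 each, adding 304. Group total = 304 + 718.20 = 1022.20.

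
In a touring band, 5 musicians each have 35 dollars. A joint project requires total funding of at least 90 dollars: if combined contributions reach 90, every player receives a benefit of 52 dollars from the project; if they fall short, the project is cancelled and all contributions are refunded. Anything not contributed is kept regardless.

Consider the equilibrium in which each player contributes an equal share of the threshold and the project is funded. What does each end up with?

69 dollars

Equal share of the threshold: 90/5 = 18.
At this profile no one gains by cutting their contribution: any cut drops the total below 90, the project is cancelled, contributions are refunded, and the deviator ends with 35, which is less than 35 − 18 + 52 = 69. Contributing more than 18 just wastes the excess. So contributing exactly 18 is a best response.
Each player's payoff: 35 − 18 + 52 = 69.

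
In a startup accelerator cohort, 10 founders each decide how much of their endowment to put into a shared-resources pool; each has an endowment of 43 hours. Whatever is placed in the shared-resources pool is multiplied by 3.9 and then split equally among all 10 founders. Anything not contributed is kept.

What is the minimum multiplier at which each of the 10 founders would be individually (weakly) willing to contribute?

A contributed unit returns (multiplier)/10 to its contributor.
This reaches 1 exactly when the multiplier is 10.

10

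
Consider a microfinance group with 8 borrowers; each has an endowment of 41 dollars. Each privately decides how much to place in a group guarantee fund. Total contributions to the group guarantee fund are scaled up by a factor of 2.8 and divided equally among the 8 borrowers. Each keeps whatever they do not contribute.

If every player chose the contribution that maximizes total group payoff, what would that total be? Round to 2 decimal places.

918.40 dollars

Each contributed unit returns 2.800 to the group as a whole (0.3500 to each of 8 players), which exceeds 1, so the social optimum is full contribution: group total = 2.800 × 328 = 918.40.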